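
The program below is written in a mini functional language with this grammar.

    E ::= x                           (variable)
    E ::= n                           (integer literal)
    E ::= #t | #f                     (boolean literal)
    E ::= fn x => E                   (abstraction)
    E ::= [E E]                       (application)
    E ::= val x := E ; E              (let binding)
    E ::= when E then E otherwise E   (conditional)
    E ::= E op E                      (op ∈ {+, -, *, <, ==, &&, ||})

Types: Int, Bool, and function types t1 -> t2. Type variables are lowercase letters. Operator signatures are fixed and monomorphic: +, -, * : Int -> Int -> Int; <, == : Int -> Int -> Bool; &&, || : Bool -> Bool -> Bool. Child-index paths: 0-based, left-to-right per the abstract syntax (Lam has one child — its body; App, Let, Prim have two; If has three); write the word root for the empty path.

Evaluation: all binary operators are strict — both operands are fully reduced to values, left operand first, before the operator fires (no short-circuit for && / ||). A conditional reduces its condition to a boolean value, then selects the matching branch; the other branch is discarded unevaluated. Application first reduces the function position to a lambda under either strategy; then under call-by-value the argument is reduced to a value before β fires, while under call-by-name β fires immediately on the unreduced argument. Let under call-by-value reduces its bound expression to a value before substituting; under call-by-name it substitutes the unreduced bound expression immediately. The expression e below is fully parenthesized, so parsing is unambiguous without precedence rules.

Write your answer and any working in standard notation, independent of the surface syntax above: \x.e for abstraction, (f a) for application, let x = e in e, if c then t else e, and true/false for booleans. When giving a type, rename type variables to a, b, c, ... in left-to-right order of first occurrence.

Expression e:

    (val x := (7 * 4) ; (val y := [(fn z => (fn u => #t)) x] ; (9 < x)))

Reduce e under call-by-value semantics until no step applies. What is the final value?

Trace:
step 0: (let x = (7 * 4) in (let y = ((\z.(\u.true)) x) in (9 < x)))
step 1: [delta@0] (let x = 28 in (let y = ((\z.(\u.true)) x) in (9 < x)))
step 2: [let@root] (let y = ((\z.(\u.true)) 28) in (9 < 28))
step 3: [beta@0] (let y = (\u.true) in (9 < 28))
step 4: [let@root] (9 < 28)
step 5: [delta@root] true

Answer: true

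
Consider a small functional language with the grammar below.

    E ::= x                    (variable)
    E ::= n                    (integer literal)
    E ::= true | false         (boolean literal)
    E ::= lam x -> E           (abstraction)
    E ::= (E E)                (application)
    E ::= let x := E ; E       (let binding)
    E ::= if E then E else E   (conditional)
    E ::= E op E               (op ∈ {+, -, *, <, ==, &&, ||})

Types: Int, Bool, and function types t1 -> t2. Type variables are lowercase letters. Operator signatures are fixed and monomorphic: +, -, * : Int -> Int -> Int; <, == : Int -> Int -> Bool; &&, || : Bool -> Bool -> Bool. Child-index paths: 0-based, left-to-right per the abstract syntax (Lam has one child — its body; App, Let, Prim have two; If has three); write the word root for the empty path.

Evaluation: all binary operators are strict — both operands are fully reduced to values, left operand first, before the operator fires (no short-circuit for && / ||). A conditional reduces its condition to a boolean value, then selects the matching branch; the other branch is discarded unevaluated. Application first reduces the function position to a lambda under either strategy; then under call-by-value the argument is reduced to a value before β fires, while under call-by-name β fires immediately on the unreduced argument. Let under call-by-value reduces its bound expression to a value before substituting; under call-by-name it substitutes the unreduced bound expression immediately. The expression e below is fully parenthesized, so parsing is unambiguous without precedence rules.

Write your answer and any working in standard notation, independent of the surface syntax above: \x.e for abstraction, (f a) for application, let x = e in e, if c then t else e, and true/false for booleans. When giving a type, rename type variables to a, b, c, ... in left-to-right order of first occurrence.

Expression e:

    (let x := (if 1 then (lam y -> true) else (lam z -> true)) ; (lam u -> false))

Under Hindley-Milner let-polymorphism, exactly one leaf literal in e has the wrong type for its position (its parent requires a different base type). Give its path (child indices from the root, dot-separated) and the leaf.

Working:
  unify Int ~ Bool
  FAIL: mismatch Int ~ Bool

Answer: 0.0 : 1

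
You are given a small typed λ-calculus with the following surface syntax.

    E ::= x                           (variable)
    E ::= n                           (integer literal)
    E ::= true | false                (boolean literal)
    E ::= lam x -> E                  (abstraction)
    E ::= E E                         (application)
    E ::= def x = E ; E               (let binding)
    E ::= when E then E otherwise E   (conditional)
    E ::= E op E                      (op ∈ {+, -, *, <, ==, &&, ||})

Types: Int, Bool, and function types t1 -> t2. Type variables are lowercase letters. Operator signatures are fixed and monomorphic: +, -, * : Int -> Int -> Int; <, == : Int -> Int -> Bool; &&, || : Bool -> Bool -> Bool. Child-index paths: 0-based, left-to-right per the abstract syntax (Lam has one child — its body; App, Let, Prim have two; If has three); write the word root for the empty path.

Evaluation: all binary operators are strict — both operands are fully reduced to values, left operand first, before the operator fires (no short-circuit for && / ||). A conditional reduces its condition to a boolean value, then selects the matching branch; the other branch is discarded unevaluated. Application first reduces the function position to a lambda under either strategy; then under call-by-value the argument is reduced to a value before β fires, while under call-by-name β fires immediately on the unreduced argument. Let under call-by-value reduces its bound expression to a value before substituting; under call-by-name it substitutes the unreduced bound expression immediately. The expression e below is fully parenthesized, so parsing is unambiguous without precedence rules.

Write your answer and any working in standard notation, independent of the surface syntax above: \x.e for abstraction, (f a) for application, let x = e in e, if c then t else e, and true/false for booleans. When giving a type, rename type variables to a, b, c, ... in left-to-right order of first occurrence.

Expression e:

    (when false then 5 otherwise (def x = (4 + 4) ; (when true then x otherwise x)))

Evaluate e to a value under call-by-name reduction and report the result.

Answer: 8

Trace:
step 0: (if false then 5 else (let x = (4 + 4) in (if true then x else x)))
step 1: [if@root] (let x = (4 + 4) in (if true then x else x))
step 2: [let@root] (if true then (4 + 4) else (4 + 4))
step 3: [if@root] (4 + 4)
step 4: [delta@root] 8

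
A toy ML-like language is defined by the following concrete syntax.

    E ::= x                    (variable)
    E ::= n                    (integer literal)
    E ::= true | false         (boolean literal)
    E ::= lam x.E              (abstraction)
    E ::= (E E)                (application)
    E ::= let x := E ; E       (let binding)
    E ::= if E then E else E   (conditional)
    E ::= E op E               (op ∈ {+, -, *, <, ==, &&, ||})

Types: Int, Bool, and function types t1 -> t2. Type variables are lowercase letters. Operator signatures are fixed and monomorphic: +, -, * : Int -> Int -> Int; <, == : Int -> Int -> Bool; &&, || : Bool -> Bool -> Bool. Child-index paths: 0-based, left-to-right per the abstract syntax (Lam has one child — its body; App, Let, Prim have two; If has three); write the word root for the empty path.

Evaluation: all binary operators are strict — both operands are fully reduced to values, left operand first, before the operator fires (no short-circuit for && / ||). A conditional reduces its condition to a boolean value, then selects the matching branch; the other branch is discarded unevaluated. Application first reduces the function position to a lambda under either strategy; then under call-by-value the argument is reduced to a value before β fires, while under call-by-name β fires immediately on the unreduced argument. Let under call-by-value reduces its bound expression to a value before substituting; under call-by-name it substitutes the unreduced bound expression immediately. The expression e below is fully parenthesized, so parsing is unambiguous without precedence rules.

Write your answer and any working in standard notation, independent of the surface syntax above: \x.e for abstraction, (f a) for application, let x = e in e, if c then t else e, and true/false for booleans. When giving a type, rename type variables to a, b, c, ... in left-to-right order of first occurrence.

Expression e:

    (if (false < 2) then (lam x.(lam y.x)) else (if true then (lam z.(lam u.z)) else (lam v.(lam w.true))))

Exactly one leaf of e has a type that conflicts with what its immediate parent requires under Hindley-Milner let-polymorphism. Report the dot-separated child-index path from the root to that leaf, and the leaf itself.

Answer: 0.0 : false

Working:
  unify Bool ~ Int
  FAIL: mismatch Bool ~ Int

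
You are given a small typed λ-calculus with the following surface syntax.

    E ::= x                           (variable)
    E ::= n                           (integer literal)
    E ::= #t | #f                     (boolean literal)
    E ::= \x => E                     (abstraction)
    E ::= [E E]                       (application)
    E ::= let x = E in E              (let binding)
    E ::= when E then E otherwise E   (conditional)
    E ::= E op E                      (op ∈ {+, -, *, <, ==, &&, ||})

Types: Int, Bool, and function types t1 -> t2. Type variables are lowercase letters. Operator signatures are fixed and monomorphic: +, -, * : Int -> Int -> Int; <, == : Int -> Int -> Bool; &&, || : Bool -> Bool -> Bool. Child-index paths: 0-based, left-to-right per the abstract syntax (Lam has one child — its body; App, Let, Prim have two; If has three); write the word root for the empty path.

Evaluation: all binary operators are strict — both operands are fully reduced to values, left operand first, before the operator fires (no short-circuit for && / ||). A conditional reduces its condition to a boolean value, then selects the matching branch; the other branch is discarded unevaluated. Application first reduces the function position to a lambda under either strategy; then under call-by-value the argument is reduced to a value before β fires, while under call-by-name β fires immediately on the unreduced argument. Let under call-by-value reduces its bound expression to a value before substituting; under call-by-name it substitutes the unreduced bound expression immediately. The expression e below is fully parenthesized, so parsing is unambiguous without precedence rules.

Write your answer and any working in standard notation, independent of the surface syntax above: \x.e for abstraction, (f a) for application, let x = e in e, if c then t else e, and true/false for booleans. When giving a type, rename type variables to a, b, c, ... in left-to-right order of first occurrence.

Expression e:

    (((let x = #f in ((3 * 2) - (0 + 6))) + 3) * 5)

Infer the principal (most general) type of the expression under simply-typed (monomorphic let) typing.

Answer: Int

Derivation:
let x : Bool
  unify Int ~ Int
  unify Int ~ Int
  unify Int ~ Int
  unify Int ~ Int
  unify Int ~ Int
  unify Int ~ Int
  unify Int ~ Int
  unify Int ~ Int
  unify Int ~ Int
  unify Int ~ Int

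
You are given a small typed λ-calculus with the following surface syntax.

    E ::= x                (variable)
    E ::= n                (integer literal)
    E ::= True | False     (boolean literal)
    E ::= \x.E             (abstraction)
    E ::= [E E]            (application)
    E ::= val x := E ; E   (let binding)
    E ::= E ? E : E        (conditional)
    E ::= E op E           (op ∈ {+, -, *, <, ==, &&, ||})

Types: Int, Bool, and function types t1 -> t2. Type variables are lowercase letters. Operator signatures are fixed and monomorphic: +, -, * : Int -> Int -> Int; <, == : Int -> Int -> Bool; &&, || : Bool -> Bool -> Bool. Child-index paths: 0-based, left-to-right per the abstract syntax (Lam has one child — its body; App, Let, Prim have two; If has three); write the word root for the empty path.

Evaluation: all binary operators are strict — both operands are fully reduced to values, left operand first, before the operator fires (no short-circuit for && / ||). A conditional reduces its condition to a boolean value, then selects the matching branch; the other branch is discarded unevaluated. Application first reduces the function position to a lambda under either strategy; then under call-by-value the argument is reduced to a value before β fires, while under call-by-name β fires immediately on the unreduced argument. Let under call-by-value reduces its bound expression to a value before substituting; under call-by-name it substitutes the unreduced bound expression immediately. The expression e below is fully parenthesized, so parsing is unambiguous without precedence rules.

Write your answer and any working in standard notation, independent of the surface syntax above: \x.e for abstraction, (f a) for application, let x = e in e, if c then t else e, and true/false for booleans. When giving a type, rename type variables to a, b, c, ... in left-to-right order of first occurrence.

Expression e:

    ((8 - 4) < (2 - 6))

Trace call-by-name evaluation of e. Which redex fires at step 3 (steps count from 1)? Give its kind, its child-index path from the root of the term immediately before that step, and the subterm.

Answer: delta at root : (4 < -4)

Trace:
step 0: ((8 - 4) < (2 - 6))
step 1: [delta@0] (4 < (2 - 6))
step 2: [delta@1] (4 < -4)
step 3: [delta@root] false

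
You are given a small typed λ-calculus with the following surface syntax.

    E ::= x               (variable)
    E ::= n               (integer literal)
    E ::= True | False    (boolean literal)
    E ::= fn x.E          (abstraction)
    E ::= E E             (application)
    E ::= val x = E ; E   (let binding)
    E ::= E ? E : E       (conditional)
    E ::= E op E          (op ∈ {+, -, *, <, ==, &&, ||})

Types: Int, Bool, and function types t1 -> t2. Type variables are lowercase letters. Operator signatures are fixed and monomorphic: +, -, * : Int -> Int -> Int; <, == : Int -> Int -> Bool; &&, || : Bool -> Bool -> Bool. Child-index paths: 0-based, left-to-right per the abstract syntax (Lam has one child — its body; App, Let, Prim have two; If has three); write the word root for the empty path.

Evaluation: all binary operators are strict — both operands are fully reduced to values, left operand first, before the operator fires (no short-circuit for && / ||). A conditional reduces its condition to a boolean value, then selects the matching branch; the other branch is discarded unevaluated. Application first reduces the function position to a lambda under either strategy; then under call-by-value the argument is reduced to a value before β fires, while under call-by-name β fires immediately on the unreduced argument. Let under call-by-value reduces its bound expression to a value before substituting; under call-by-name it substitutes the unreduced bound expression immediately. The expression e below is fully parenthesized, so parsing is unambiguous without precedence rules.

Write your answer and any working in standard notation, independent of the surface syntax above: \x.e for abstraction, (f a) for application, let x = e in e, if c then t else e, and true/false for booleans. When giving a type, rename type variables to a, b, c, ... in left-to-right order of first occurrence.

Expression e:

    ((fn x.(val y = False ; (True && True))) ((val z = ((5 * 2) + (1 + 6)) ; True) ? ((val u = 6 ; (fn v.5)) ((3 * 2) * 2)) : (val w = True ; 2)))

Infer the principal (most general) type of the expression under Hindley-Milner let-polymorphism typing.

Trace:
let y : Bool
  unify Bool ~ Bool
  unify Bool ~ Bool
\x._ : a -> Bool
  unify Int ~ Int
  unify Int ~ Int
  unify Int ~ Int
  unify Int ~ Int
  unify Int ~ Int
  unify Int ~ Int
let z : Int
  unify Bool ~ Bool
let u : Int
\v._ : b -> Int
  unify Int ~ Int
  unify Int ~ Int
  unify Int ~ Int
  unify Int ~ Int
  unify b -> Int ~ Int -> c
  unify b ~ Int
  unify Int ~ c
_ _ : Int
let w : Bool
  unify Int ~ Int
  unify a -> Bool ~ Int -> d
  unify a ~ Int
  unify Bool ~ d
_ _ : Bool

Answer: Bool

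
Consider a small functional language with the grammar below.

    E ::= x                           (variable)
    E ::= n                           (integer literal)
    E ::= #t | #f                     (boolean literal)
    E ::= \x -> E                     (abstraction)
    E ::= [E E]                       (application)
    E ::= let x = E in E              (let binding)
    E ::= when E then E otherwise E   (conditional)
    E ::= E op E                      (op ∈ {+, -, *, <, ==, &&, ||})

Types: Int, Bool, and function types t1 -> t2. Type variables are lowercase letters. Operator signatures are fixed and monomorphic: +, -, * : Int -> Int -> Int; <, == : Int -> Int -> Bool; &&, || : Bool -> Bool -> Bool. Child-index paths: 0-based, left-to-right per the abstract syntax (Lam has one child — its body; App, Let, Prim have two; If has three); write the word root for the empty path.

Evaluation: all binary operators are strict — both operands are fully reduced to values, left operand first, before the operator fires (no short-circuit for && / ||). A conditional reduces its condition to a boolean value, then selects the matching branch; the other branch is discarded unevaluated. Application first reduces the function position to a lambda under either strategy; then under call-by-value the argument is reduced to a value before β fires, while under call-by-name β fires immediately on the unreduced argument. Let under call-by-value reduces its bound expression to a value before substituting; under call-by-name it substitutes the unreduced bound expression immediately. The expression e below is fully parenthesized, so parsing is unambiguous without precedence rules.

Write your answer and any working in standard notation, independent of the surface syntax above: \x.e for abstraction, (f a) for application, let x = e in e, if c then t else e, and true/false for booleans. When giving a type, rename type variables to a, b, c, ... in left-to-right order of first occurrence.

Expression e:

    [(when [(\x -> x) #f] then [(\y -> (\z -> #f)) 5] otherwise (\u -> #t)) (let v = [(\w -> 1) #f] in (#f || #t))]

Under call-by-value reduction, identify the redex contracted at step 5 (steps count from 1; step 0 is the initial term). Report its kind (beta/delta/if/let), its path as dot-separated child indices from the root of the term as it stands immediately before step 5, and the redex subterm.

Answer: delta at 1 : (false || true)

Derivation:
step 0: ((if ((\x.x) false) then ((\y.(\z.false)) 5) else (\u.true)) (let v = ((\w.1) false) in (false || true)))
step 1: [beta@0.0] ((if false then ((\y.(\z.false)) 5) else (\u.true)) (let v = ((\w.1) false) in (false || true)))
step 2: [if@0] ((\u.true) (let v = ((\w.1) false) in (false || true)))
step 3: [beta@1.0] ((\u.true) (let v = 1 in (false || true)))
step 4: [let@1] ((\u.true) (false || true))
step 5: [delta@1] ((\u.true) true)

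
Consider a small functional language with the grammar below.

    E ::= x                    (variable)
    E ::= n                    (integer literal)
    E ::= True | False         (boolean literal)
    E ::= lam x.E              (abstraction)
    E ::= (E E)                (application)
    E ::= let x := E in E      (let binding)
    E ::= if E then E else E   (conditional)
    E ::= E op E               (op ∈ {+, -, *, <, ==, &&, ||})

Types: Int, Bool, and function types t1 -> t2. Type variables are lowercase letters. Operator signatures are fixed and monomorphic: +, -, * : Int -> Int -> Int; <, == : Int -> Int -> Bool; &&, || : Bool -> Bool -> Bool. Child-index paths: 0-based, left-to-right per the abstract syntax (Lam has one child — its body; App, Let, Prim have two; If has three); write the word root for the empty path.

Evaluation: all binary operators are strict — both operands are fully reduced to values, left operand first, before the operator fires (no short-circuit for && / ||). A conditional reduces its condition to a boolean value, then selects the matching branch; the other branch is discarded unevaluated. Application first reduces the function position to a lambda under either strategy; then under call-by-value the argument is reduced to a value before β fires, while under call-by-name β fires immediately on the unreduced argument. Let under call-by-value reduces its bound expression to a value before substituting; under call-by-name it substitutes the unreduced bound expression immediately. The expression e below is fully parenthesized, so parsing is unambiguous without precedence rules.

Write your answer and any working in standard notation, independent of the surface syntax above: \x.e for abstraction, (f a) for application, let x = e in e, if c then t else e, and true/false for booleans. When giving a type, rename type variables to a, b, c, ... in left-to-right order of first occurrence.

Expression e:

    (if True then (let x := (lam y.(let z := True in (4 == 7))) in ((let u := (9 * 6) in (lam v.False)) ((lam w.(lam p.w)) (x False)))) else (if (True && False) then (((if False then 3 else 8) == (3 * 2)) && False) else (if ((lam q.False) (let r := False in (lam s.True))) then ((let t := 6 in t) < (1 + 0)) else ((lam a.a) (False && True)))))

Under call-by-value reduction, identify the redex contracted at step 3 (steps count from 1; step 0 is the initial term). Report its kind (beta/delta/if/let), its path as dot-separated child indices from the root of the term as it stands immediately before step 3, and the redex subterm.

Answer: delta at 0.0 : (9 * 6)

Trace:
step 0: (if true then (let x = (\y.(let z = true in (4 == 7))) in ((let u = (9 * 6) in (\v.false)) ((\w.(\p.w)) (x false)))) else (if (true && false) then (((if false then 3 else 8) == (3 * 2)) && false) else (if ((\q.false) (let r = false in (\s.true))) then ((let t = 6 in t) < (1 + 0)) else ((\a.a) (false && true)))))
step 1: [if@root] (let x = (\y.(let z = true in (4 == 7))) in ((let u = (9 * 6) in (\v.false)) ((\w.(\p.w)) (x false))))
step 2: [let@root] ((let u = (9 * 6) in (\v.false)) ((\w.(\p.w)) ((\y.(let z = true in (4 == 7))) false)))
step 3: [delta@0.0] ((let u = 54 in (\v.false)) ((\w.(\p.w)) ((\y.(let z = true in (4 == 7))) false)))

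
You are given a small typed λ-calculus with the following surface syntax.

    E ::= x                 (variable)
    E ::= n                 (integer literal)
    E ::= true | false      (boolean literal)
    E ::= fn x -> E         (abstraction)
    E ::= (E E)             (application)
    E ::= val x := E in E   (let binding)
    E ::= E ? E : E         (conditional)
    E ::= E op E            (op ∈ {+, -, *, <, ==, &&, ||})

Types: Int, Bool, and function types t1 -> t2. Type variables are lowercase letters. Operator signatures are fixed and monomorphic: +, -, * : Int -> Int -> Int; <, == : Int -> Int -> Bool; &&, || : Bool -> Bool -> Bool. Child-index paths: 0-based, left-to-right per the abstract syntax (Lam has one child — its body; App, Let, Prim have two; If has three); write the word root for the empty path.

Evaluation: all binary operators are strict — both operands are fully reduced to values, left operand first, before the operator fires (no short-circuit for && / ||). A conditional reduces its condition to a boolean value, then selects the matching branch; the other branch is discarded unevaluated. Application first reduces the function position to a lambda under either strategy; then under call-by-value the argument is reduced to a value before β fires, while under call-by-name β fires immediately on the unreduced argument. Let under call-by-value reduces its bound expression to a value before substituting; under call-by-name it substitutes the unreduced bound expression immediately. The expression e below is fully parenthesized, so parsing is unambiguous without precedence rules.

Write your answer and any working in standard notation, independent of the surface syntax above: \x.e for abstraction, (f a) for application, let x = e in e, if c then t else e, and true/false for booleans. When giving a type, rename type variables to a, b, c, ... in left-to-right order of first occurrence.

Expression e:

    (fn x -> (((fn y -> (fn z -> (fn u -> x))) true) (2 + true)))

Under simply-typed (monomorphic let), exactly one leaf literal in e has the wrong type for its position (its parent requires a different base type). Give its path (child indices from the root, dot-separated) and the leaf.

Answer: 0.1.1 : true

Derivation:
x : a
\u._ : d -> a
\z._ : c -> d -> a
\y._ : b -> c -> d -> a
  unify b -> c -> d -> a ~ Bool -> e
  unify b ~ Bool
  unify c -> d -> a ~ e
_ _ : c -> d -> a
  unify Int ~ Int
  unify Bool ~ Int
  FAIL: mismatch Bool ~ Int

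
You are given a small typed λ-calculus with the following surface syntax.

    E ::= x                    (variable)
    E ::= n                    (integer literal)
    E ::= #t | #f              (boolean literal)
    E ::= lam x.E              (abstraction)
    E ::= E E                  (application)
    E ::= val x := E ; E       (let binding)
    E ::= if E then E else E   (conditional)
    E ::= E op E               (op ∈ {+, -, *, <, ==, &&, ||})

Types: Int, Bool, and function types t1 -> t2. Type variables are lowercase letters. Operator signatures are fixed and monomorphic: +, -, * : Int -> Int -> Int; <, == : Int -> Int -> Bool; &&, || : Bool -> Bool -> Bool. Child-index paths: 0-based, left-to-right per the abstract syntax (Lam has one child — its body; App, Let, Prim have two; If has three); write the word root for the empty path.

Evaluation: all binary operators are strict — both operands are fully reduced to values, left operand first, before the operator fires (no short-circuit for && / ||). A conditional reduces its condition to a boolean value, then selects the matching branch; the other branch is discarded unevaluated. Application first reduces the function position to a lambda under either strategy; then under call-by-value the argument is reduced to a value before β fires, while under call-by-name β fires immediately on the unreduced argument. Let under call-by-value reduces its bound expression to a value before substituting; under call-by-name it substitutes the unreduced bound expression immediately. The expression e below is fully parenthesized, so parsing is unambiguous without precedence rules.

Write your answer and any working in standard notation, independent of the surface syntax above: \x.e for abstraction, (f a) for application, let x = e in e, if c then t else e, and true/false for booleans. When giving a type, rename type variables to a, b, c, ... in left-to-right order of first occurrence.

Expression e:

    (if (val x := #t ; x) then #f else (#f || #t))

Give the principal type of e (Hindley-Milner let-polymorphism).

Working:
let x : Bool
x : Bool
  unify Bool ~ Bool
  unify Bool ~ Bool
  unify Bool ~ Bool
  unify Bool ~ Bool

Answer: Bool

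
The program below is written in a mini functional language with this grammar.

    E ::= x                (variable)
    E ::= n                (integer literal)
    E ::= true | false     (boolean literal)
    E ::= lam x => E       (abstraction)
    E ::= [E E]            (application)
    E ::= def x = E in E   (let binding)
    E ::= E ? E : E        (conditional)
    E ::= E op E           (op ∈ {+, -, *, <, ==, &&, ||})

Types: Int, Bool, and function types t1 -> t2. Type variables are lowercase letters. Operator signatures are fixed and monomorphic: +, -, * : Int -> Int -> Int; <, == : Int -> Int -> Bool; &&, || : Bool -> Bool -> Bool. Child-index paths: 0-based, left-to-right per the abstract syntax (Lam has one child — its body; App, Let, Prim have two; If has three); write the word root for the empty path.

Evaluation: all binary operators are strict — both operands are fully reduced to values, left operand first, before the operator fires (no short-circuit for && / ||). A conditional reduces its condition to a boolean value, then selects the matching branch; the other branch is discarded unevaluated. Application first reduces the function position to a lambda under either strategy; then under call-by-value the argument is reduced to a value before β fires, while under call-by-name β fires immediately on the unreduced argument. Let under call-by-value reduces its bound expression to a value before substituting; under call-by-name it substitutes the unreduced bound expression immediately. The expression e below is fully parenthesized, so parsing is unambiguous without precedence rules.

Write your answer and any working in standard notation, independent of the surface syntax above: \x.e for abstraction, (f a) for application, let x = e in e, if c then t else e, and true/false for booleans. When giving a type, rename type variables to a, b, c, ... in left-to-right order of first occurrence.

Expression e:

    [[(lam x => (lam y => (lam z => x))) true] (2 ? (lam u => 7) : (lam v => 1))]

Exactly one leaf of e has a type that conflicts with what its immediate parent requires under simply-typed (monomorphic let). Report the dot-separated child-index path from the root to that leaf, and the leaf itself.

Answer: 1.0 : 2

Derivation:
x : a
\z._ : c -> a
\y._ : b -> c -> a
\x._ : a -> b -> c -> a
  unify a -> b -> c -> a ~ Bool -> d
  unify a ~ Bool
  unify b -> c -> Bool ~ d
_ _ : b -> c -> Bool
  unify Int ~ Bool
  FAIL: mismatch Int ~ Bool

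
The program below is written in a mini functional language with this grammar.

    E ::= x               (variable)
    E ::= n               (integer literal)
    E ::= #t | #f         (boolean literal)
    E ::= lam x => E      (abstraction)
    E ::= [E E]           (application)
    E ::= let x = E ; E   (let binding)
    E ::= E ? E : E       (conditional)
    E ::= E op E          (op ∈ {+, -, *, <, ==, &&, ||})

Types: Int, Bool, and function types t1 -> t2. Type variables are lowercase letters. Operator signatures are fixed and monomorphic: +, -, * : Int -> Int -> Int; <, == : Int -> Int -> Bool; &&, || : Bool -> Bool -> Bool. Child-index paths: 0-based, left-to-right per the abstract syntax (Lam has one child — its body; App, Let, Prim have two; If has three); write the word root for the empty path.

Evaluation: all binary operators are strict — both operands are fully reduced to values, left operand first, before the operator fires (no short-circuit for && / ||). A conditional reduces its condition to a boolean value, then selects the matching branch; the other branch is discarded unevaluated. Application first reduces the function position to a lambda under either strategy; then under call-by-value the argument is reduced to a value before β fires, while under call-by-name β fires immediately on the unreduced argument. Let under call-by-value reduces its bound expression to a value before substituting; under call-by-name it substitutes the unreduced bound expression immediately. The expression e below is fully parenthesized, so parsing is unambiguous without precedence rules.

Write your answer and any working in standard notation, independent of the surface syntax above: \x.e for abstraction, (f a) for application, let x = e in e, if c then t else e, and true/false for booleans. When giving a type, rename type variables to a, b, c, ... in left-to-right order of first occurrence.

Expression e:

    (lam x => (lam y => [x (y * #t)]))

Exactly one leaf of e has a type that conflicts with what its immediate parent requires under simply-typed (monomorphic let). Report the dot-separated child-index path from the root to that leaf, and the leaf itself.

Answer: 0.0.1.1 : true

Trace:
x : a
y : b
  unify b ~ Int
  unify Bool ~ Int
  FAIL: mismatch Bool ~ Int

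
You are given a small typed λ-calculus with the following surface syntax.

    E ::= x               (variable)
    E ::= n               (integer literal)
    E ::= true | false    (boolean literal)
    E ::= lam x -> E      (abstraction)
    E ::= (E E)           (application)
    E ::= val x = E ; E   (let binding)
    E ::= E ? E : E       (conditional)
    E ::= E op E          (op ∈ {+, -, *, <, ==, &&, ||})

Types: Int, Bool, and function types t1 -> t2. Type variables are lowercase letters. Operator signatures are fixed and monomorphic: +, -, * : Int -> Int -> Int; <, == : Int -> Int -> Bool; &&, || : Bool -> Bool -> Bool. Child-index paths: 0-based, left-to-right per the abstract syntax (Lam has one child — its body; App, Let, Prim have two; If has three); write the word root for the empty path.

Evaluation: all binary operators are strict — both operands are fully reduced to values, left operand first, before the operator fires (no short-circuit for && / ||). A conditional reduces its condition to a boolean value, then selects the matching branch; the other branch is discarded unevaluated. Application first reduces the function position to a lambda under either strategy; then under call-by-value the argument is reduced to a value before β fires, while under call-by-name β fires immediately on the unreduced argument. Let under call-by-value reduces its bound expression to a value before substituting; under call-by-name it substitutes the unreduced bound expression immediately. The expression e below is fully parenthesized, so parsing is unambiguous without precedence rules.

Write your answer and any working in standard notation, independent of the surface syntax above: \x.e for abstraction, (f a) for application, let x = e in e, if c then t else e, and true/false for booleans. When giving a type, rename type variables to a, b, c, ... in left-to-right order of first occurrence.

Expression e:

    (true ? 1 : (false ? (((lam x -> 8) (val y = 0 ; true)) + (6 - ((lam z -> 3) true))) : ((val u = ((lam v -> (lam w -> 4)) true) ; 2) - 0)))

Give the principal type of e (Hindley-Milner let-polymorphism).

Derivation:
  unify Bool ~ Bool
  unify Bool ~ Bool
\x._ : a -> Int
let y : Int
  unify a -> Int ~ Bool -> b
  unify a ~ Bool
  unify Int ~ b
_ _ : Int
  unify Int ~ Int
  unify Int ~ Int
\z._ : c -> Int
  unify c -> Int ~ Bool -> d
  unify c ~ Bool
  unify Int ~ d
_ _ : Int
  unify Int ~ Int
  unify Int ~ Int
\w._ : f -> Int
\v._ : e -> f -> Int
  unify e -> f -> Int ~ Bool -> g
  unify e ~ Bool
  unify f -> Int ~ g
_ _ : f -> Int
let u : forall. f -> Int
  unify Int ~ Int
  unify Int ~ Int
  unify Int ~ Int
  unify Int ~ Int

Answer: Int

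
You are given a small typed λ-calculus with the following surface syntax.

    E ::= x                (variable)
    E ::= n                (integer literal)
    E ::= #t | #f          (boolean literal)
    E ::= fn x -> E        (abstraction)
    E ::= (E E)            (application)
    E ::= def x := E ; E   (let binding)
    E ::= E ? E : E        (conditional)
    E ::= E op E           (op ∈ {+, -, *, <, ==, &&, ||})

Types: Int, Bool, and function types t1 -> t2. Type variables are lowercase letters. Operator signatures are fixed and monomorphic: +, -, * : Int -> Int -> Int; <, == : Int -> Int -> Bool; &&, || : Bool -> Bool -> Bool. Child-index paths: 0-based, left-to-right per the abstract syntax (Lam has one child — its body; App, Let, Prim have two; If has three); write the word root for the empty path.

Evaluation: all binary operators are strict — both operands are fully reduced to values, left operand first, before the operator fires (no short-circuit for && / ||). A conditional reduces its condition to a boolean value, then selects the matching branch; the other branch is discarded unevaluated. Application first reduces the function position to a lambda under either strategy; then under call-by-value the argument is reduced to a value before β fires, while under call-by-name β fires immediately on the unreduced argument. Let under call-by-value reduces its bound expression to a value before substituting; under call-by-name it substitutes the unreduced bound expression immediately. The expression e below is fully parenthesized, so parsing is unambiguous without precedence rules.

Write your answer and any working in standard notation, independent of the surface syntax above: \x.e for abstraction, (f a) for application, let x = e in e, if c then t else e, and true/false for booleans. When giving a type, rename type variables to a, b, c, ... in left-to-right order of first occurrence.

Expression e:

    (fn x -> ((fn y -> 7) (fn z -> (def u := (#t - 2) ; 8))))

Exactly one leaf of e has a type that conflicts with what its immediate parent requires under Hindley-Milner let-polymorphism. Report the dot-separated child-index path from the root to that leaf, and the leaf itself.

Working:
\y._ : b -> Int
  unify Bool ~ Int
  FAIL: mismatch Bool ~ Int

Answer: 0.1.0.0.0 : true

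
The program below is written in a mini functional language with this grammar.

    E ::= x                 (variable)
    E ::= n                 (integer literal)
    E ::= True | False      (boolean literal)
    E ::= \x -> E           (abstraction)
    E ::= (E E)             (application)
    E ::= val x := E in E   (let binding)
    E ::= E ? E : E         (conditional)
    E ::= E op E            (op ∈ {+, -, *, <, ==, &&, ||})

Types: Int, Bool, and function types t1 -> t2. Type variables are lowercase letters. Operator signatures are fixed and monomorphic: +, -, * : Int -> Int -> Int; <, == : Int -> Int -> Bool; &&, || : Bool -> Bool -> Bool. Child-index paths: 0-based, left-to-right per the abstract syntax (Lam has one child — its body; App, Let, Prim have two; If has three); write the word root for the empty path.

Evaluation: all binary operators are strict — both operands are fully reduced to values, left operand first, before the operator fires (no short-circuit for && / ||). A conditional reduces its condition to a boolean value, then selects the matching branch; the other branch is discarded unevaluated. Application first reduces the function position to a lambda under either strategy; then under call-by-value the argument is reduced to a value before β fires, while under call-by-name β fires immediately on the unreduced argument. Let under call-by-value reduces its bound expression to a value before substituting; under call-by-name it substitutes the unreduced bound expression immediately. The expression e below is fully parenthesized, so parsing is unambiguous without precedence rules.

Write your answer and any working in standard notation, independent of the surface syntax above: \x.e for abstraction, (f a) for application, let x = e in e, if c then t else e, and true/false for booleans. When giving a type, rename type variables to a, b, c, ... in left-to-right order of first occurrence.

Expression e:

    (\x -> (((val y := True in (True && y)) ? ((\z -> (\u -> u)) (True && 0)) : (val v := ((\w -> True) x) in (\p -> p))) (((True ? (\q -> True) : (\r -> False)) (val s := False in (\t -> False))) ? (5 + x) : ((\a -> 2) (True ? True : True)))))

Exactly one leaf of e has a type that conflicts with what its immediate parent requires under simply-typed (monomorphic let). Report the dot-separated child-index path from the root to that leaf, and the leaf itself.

Answer: 0.0.1.1.1 : 0

Working:
let y : Bool
  unify Bool ~ Bool
y : Bool
  unify Bool ~ Bool
  unify Bool ~ Bool
u : c
\u._ : c -> c
\z._ : b -> c -> c
  unify Bool ~ Bool
  unify Int ~ Bool
  FAIL: mismatch Int ~ Bool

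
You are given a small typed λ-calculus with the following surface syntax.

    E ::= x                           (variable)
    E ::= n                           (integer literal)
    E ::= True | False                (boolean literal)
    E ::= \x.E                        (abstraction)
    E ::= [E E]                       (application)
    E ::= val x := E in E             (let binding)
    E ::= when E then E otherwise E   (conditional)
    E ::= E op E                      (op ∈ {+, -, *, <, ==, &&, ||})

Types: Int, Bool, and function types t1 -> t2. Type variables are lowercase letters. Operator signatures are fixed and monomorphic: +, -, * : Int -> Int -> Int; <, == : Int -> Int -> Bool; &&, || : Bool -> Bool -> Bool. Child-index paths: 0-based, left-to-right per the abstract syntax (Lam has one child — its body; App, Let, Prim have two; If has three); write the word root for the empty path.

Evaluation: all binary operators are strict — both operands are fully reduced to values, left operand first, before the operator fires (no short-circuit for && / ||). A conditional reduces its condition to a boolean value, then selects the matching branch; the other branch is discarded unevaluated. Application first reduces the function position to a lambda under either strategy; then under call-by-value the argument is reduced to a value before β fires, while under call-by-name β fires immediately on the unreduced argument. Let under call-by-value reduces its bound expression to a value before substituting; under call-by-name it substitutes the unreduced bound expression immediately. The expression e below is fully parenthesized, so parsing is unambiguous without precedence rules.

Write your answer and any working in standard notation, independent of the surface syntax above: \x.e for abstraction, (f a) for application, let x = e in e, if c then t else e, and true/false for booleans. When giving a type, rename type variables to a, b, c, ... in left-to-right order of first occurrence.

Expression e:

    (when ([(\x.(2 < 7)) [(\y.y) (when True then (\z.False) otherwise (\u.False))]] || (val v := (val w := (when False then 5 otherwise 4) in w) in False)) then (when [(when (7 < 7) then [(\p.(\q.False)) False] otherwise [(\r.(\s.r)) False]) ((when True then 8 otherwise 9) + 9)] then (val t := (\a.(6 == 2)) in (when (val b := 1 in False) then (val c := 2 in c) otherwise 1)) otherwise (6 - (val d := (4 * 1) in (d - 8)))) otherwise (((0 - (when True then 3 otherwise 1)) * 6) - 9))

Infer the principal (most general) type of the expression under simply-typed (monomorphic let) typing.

Derivation:
  unify Int ~ Int
  unify Int ~ Int
\x._ : a -> Bool
y : b
\y._ : b -> b
  unify Bool ~ Bool
\z._ : c -> Bool
\u._ : d -> Bool
  unify c -> Bool ~ d -> Bool
  unify c ~ d
  unify Bool ~ Bool
  unify b -> b ~ (d -> Bool) -> e
  unify b ~ d -> Bool
  unify d -> Bool ~ e
_ _ : d -> Bool
  unify a -> Bool ~ (d -> Bool) -> f
  unify a ~ d -> Bool
  unify Bool ~ f
_ _ : Bool
  unify Bool ~ Bool
  unify Bool ~ Bool
  unify Int ~ Int
let w : Int
w : Int
let v : Int
  unify Bool ~ Bool
  unify Bool ~ Bool
  unify Int ~ Int
  unify Int ~ Int
  unify Bool ~ Bool
\q._ : h -> Bool
\p._ : g -> h -> Bool
  unify g -> h -> Bool ~ Bool -> i
  unify g ~ Bool
  unify h -> Bool ~ i
_ _ : h -> Bool
r : j
\s._ : k -> j
\r._ : j -> k -> j
  unify j -> k -> j ~ Bool -> l
  unify j ~ Bool
  unify k -> Bool ~ l
_ _ : k -> Bool
  unify h -> Bool ~ k -> Bool
  unify h ~ k
  unify Bool ~ Bool
  unify Bool ~ Bool
  unify Int ~ Int
  unify Int ~ Int
  unify Int ~ Int
  unify k -> Bool ~ Int -> m
  unify k ~ Int
  unify Bool ~ m
_ _ : Bool
  unify Bool ~ Bool
  unify Int ~ Int
  unify Int ~ Int
\a._ : n -> Bool
let t : n -> Bool
let b : Int
  unify Bool ~ Bool
let c : Int
c : Int
  unify Int ~ Int
  unify Int ~ Int
  unify Int ~ Int
  unify Int ~ Int
let d : Int
d : Int
  unify Int ~ Int
  unify Int ~ Int
  unify Int ~ Int
  unify Int ~ Int
  unify Int ~ Int
  unify Bool ~ Bool
  unify Int ~ Int
  unify Int ~ Int
  unify Int ~ Int
  unify Int ~ Int
  unify Int ~ Int
  unify Int ~ Int
  unify Int ~ Int

Answer: Int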